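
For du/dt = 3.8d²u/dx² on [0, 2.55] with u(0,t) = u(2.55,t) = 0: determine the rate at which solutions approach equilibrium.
Eigenvalues: λₙ = 3.8n²π²/2.55².
First three modes:
  n=1: λ₁ = 3.8π²/2.55² ≈ 5.768
  n=2: λ₂ = 15.2π²/2.55² ≈ 23.071 (4× faster decay)
  n=3: λ₃ = 34.2π²/2.55² ≈ 51.909 (9× faster decay)
As t → ∞, higher modes decay exponentially faster. The n=1 mode dominates: u ~ c₁ sin(πx/2.55) e^{-λ₁t}.
Decay rate: λ₁ = 3.8π²/2.55² ≈ 5.768.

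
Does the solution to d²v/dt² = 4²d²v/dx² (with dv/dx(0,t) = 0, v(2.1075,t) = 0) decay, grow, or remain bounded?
v oscillates (no decay). Energy is conserved; the solution oscillates indefinitely as standing waves.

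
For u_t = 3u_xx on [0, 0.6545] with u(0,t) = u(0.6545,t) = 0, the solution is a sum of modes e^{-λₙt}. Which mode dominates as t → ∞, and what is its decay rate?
Eigenvalues: λₙ = 3n²π²/0.6545².
First three modes:
  n=1: λ₁ = 3π²/0.6545² ≈ 69.12
  n=2: λ₂ = 12π²/0.6545² ≈ 276.479 (4× faster decay)
  n=3: λ₃ = 27π²/0.6545² ≈ 622.077 (9× faster decay)
As t → ∞, higher modes decay exponentially faster. The n=1 mode dominates: u ~ c₁ sin(πx/0.6545) e^{-λ₁t}.
Decay rate: λ₁ = 3π²/0.6545² ≈ 69.12.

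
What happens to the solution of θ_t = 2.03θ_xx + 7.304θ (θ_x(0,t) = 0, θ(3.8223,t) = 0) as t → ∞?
θ grows unboundedly. Reaction dominates diffusion (r=7.304 > κπ²/(4L²)≈0.34); solution grows exponentially.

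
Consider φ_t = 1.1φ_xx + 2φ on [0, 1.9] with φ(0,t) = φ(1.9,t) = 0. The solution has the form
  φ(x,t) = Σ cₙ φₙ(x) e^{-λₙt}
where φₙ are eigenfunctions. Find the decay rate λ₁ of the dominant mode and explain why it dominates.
Eigenvalues: λₙ = 1.1n²π²/1.9² - 2.
First three modes:
  n=1: λ₁ = 1.1π²/1.9² - 2 ≈ 1.007
  n=2: λ₂ = 4.4π²/1.9² - 2 ≈ 10.029
  n=3: λ₃ = 9.9π²/1.9² - 2 ≈ 25.066
Since 1.1π²/1.9² ≈ 3.007 > 2, all λₙ > 0.
The n=1 mode decays slowest → dominates as t → ∞.
Asymptotic: φ ~ c₁ sin(πx/1.9) e^{-λ₁t} with decay rate λ₁ ≈ 1.007.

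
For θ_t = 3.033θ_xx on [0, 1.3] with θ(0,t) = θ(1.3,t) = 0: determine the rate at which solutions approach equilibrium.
Eigenvalues: λₙ = 3.033n²π²/1.3².
First three modes:
  n=1: λ₁ = 3.033π²/1.3² ≈ 17.713
  n=2: λ₂ = 12.132π²/1.3² ≈ 70.851 (4× faster decay)
  n=3: λ₃ = 27.297π²/1.3² ≈ 159.415 (9× faster decay)
As t → ∞, higher modes decay exponentially faster. The n=1 mode dominates: θ ~ c₁ sin(πx/1.3) e^{-λ₁t}.
Decay rate: λ₁ = 3.033π²/1.3² ≈ 17.713.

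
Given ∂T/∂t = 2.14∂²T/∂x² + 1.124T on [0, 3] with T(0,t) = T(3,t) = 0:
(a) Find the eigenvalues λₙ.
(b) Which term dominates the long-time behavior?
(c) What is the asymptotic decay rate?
Eigenvalues: λₙ = 2.14n²π²/3² - 1.124.
First three modes:
  n=1: λ₁ = 2.14π²/3² - 1.124 ≈ 1.223
  n=2: λ₂ = 8.56π²/3² - 1.124 ≈ 8.263
  n=3: λ₃ = 19.26π²/3² - 1.124 ≈ 19.997
Since 2.14π²/3² ≈ 2.347 > 1.124, all λₙ > 0.
The n=1 mode decays slowest → dominates as t → ∞.
Asymptotic: T ~ c₁ sin(πx/3) e^{-λ₁t} with decay rate λ₁ ≈ 1.223.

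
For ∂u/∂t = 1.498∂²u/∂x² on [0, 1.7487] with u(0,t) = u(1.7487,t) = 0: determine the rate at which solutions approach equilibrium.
Eigenvalues: λₙ = 1.498n²π²/1.7487².
First three modes:
  n=1: λ₁ = 1.498π²/1.7487² ≈ 4.835
  n=2: λ₂ = 5.992π²/1.7487² ≈ 19.339 (4× faster decay)
  n=3: λ₃ = 13.482π²/1.7487² ≈ 43.513 (9× faster decay)
As t → ∞, higher modes decay exponentially faster. The n=1 mode dominates: u ~ c₁ sin(πx/1.7487) e^{-λ₁t}.
Decay rate: λ₁ = 1.498π²/1.7487² ≈ 4.835.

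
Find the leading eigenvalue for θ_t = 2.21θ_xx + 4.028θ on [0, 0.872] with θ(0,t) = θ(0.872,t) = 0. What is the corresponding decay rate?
Eigenvalues: λₙ = 2.21n²π²/0.872² - 4.028.
First three modes:
  n=1: λ₁ = 2.21π²/0.872² - 4.028 ≈ 24.657
  n=2: λ₂ = 8.84π²/0.872² - 4.028 ≈ 110.713
  n=3: λ₃ = 19.89π²/0.872² - 4.028 ≈ 254.139
Since 2.21π²/0.872² ≈ 28.685 > 4.028, all λₙ > 0.
The n=1 mode decays slowest → dominates as t → ∞.
Asymptotic: θ ~ c₁ sin(πx/0.872) e^{-λ₁t} with decay rate λ₁ ≈ 24.657.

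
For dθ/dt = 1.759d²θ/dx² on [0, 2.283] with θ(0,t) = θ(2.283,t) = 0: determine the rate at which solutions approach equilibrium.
Eigenvalues: λₙ = 1.759n²π²/2.283².
First three modes:
  n=1: λ₁ = 1.759π²/2.283² ≈ 3.331
  n=2: λ₂ = 7.036π²/2.283² ≈ 13.323 (4× faster decay)
  n=3: λ₃ = 15.831π²/2.283² ≈ 29.978 (9× faster decay)
As t → ∞, higher modes decay exponentially faster. The n=1 mode dominates: θ ~ c₁ sin(πx/2.283) e^{-λ₁t}.
Decay rate: λ₁ = 1.759π²/2.283² ≈ 3.331.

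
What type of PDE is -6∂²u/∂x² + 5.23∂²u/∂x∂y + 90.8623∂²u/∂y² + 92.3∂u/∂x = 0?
With A = -6, B = 5.23, C = 90.8623, the discriminant is 2208.0481. This is a hyperbolic PDE.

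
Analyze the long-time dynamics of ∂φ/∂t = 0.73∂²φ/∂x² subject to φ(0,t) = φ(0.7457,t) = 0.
Long-time behavior: φ → 0. Heat diffuses out through both boundaries.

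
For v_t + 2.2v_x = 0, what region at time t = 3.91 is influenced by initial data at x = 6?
At x = 14.602. The characteristic carries data from (6, 0) to (14.602, 3.91).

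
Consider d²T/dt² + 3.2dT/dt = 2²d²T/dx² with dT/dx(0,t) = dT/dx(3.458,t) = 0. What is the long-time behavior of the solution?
As t → ∞, T → constant (steady state). Damping (γ=3.2) dissipates the nonconstant modes; with Neumann BCs the spatial average obeys M''+γM'=0 and tends to a finite limit.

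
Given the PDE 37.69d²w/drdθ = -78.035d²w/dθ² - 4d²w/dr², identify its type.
Rewriting in standard form: 4d²w/dr² + 37.69d²w/drdθ + 78.035d²w/dθ² = 0. The second-order coefficients are A = 4, B = 37.69, C = 78.035. Since B² - 4AC = 171.9761 > 0, this is a hyperbolic PDE.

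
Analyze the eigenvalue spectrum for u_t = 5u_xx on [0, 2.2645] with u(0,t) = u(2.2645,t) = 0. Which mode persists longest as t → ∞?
Eigenvalues: λₙ = 5n²π²/2.2645².
First three modes:
  n=1: λ₁ = 5π²/2.2645² ≈ 9.623
  n=2: λ₂ = 20π²/2.2645² ≈ 38.493 (4× faster decay)
  n=3: λ₃ = 45π²/2.2645² ≈ 86.61 (9× faster decay)
As t → ∞, higher modes decay exponentially faster. The n=1 mode dominates: u ~ c₁ sin(πx/2.2645) e^{-λ₁t}.
Decay rate: λ₁ = 5π²/2.2645² ≈ 9.623.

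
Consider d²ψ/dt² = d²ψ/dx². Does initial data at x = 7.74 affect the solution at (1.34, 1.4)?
No. The domain of dependence is [-0.06, 2.74], and 7.74 is outside this interval.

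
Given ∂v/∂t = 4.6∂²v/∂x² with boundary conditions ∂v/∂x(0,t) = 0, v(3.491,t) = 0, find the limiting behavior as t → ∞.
v → 0. Heat escapes through the Dirichlet boundary.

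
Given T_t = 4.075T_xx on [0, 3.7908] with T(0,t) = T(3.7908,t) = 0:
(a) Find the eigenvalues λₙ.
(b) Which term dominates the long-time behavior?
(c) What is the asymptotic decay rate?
Eigenvalues: λₙ = 4.075n²π²/3.7908².
First three modes:
  n=1: λ₁ = 4.075π²/3.7908² ≈ 2.799
  n=2: λ₂ = 16.3π²/3.7908² ≈ 11.195 (4× faster decay)
  n=3: λ₃ = 36.675π²/3.7908² ≈ 25.189 (9× faster decay)
As t → ∞, higher modes decay exponentially faster. The n=1 mode dominates: T ~ c₁ sin(πx/3.7908) e^{-λ₁t}.
Decay rate: λ₁ = 4.075π²/3.7908² ≈ 2.799.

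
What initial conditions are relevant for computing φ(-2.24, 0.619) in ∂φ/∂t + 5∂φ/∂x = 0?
A single point: x = -5.335. The characteristic through (-2.24, 0.619) is x - 5t = const, so x = -2.24 - 5·0.619 = -5.335.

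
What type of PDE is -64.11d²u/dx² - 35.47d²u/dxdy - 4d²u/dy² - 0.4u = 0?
With A = -64.11, B = -35.47, C = -4, the discriminant is 232.3609. This is a hyperbolic PDE.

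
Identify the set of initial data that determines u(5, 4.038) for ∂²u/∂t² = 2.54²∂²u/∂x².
Domain of dependence: [-5.25652, 15.25652]. Signals travel at speed 2.54, so data within |x - 5| ≤ 2.54·4.038 = 10.25652 can reach the point.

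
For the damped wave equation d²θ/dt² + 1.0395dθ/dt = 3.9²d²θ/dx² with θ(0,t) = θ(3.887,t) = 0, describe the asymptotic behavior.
θ → 0. Damping (γ=1.0395) dissipates energy; oscillations decay exponentially.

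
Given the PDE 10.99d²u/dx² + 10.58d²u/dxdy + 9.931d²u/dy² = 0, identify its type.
The second-order coefficients are A = 10.99, B = 10.58, C = 9.931. Since B² - 4AC = -324.63036 < 0, this is an elliptic PDE.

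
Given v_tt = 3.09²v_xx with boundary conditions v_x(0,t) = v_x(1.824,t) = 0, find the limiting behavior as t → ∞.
v oscillates about a mean that drifts linearly in t (generically unbounded; no decay). There is no damping, so the nonconstant modes persist as standing waves (energy conserved, no decay). But with Neumann conditions at both ends the constant mode has eigenvalue 0: the spatial mean M(t) of v satisfies M'' = 0, so M(t) = M(0) + M'(0)·t. Unless the initial velocity has zero mean (∫v_t(x,0)dx = 0), the solution grows linearly in t (unbounded, though not exponentially); if it does have zero mean, the solution stays bounded and simply oscillates.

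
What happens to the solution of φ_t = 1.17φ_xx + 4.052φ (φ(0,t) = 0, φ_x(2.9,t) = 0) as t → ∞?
φ grows unboundedly. Reaction dominates diffusion (r=4.052 > κπ²/(4L²)≈0.34); solution grows exponentially.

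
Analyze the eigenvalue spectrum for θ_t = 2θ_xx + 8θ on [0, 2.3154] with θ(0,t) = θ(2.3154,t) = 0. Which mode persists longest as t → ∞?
Eigenvalues: λₙ = 2n²π²/2.3154² - 8.
First three modes:
  n=1: λ₁ = 2π²/2.3154² - 8 ≈ -4.318
  n=2: λ₂ = 8π²/2.3154² - 8 ≈ 6.728
  n=3: λ₃ = 18π²/2.3154² - 8 ≈ 25.138
Since 2π²/2.3154² ≈ 3.682 < 8, λ₁ < 0.
The n=1 mode grows fastest (−λₙ is largest for n=1) → dominates.
Asymptotic: θ ~ c₁ sin(πx/2.3154) e^{4.318t} (exponential growth at rate −λ₁ ≈ 4.318).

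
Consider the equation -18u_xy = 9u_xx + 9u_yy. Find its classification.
Rewriting in standard form: -9u_xx - 18u_xy - 9u_yy = 0. Parabolic. (A = -9, B = -18, C = -9 gives B² - 4AC = 0.)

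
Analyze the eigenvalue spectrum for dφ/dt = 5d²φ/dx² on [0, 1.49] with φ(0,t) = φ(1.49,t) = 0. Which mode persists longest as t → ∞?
Eigenvalues: λₙ = 5n²π²/1.49².
First three modes:
  n=1: λ₁ = 5π²/1.49² ≈ 22.228
  n=2: λ₂ = 20π²/1.49² ≈ 88.911 (4× faster decay)
  n=3: λ₃ = 45π²/1.49² ≈ 200.051 (9× faster decay)
As t → ∞, higher modes decay exponentially faster. The n=1 mode dominates: φ ~ c₁ sin(πx/1.49) e^{-λ₁t}.
Decay rate: λ₁ = 5π²/1.49² ≈ 22.228.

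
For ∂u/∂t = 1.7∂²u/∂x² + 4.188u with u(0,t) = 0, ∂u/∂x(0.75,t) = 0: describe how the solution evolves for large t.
u → 0. Diffusion dominates reaction (r=4.188 < κπ²/(4L²)≈7.46); solution decays.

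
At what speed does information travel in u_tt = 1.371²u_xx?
Speed = 1.371. Information travels along characteristics x = x₀ ± 1.371t.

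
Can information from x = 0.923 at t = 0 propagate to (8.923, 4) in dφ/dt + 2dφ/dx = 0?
Yes. The characteristic through (8.923, 4) passes through x = 0.923.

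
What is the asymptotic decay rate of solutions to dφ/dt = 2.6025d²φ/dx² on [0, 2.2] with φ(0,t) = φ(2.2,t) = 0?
Eigenvalues: λₙ = 2.6025n²π²/2.2².
First three modes:
  n=1: λ₁ = 2.6025π²/2.2² ≈ 5.307
  n=2: λ₂ = 10.41π²/2.2² ≈ 21.228 (4× faster decay)
  n=3: λ₃ = 23.4225π²/2.2² ≈ 47.763 (9× faster decay)
As t → ∞, higher modes decay exponentially faster. The n=1 mode dominates: φ ~ c₁ sin(πx/2.2) e^{-λ₁t}.
Decay rate: λ₁ = 2.6025π²/2.2² ≈ 5.307.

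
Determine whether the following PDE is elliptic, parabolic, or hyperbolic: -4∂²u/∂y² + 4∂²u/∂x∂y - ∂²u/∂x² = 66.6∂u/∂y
Rewriting in standard form: -∂²u/∂x² + 4∂²u/∂x∂y - 4∂²u/∂y² - 66.6∂u/∂y = 0. Coefficients: A = -1, B = 4, C = -4. B² - 4AC = 0, which is zero, so the equation is parabolic.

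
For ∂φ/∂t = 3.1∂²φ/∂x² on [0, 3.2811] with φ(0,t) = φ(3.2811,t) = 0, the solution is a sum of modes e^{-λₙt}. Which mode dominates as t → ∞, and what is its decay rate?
Eigenvalues: λₙ = 3.1n²π²/3.2811².
First three modes:
  n=1: λ₁ = 3.1π²/3.2811² ≈ 2.842
  n=2: λ₂ = 12.4π²/3.2811² ≈ 11.368 (4× faster decay)
  n=3: λ₃ = 27.9π²/3.2811² ≈ 25.578 (9× faster decay)
As t → ∞, higher modes decay exponentially faster. The n=1 mode dominates: φ ~ c₁ sin(πx/3.2811) e^{-λ₁t}.
Decay rate: λ₁ = 3.1π²/3.2811² ≈ 2.842.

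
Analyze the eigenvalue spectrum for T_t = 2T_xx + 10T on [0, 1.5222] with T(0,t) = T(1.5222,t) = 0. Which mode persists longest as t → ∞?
Eigenvalues: λₙ = 2n²π²/1.5222² - 10.
First three modes:
  n=1: λ₁ = 2π²/1.5222² - 10 ≈ -1.481
  n=2: λ₂ = 8π²/1.5222² - 10 ≈ 24.076
  n=3: λ₃ = 18π²/1.5222² - 10 ≈ 66.671
Since 2π²/1.5222² ≈ 8.519 < 10, λ₁ < 0.
The n=1 mode grows fastest (−λₙ is largest for n=1) → dominates.
Asymptotic: T ~ c₁ sin(πx/1.5222) e^{1.481t} (exponential growth at rate −λ₁ ≈ 1.481).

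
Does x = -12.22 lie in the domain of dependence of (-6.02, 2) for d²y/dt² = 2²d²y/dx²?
No. The domain of dependence is [-10.02, -2.02], and -12.22 is outside this interval.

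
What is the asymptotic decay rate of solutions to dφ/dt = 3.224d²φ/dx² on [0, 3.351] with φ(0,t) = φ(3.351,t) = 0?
Eigenvalues: λₙ = 3.224n²π²/3.351².
First three modes:
  n=1: λ₁ = 3.224π²/3.351² ≈ 2.834
  n=2: λ₂ = 12.896π²/3.351² ≈ 11.335 (4× faster decay)
  n=3: λ₃ = 29.016π²/3.351² ≈ 25.503 (9× faster decay)
As t → ∞, higher modes decay exponentially faster. The n=1 mode dominates: φ ~ c₁ sin(πx/3.351) e^{-λ₁t}.
Decay rate: λ₁ = 3.224π²/3.351² ≈ 2.834.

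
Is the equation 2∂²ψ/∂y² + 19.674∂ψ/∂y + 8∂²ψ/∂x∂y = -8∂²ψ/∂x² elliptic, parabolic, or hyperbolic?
Rewriting in standard form: 8∂²ψ/∂x² + 8∂²ψ/∂x∂y + 2∂²ψ/∂y² + 19.674∂ψ/∂y = 0. Computing B² - 4AC with A = 8, B = 8, C = 2: discriminant = 0 (zero). Answer: parabolic.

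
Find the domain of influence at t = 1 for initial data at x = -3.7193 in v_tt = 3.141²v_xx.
Domain of influence: [-6.8603, -0.5783]. Data at x = -3.7193 spreads outward at speed 3.141.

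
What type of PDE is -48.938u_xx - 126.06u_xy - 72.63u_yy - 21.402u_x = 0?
With A = -48.938, B = -126.06, C = -72.63, the discriminant is 1673.65584. This is a hyperbolic PDE.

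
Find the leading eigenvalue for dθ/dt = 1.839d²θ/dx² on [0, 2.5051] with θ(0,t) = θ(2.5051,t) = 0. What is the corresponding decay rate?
Eigenvalues: λₙ = 1.839n²π²/2.5051².
First three modes:
  n=1: λ₁ = 1.839π²/2.5051² ≈ 2.892
  n=2: λ₂ = 7.356π²/2.5051² ≈ 11.569 (4× faster decay)
  n=3: λ₃ = 16.551π²/2.5051² ≈ 26.03 (9× faster decay)
As t → ∞, higher modes decay exponentially faster. The n=1 mode dominates: θ ~ c₁ sin(πx/2.5051) e^{-λ₁t}.
Decay rate: λ₁ = 1.839π²/2.5051² ≈ 2.892.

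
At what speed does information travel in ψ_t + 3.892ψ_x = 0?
Speed = 3.892. Information travels along x - 3.892t = const (rightward).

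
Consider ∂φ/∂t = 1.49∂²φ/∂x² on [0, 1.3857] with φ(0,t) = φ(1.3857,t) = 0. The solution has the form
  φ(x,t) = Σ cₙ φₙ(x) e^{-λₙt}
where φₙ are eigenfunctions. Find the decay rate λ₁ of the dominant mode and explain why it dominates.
Eigenvalues: λₙ = 1.49n²π²/1.3857².
First three modes:
  n=1: λ₁ = 1.49π²/1.3857² ≈ 7.659
  n=2: λ₂ = 5.96π²/1.3857² ≈ 30.634 (4× faster decay)
  n=3: λ₃ = 13.41π²/1.3857² ≈ 68.927 (9× faster decay)
As t → ∞, higher modes decay exponentially faster. The n=1 mode dominates: φ ~ c₁ sin(πx/1.3857) e^{-λ₁t}.
Decay rate: λ₁ = 1.49π²/1.3857² ≈ 7.659.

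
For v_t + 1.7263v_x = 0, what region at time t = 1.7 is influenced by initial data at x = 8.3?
At x = 11.23471. The characteristic carries data from (8.3, 0) to (11.23471, 1.7).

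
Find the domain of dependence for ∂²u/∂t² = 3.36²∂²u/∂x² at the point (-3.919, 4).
Domain of dependence: [-17.359, 9.521]. Signals travel at speed 3.36, so data within |x - -3.919| ≤ 3.36·4 = 13.44 can reach the point.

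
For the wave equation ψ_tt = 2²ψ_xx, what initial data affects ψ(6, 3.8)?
Domain of dependence: [-1.6, 13.6]. Signals travel at speed 2, so data within |x - 6| ≤ 2·3.8 = 7.6 can reach the point.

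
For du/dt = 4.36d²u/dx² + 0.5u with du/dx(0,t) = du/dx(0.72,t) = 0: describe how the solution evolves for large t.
u grows unboundedly. With Neumann BCs the constant mode has diffusion eigenvalue 0, so any r > 0 makes it grow like e^(0.5t); solution grows exponentially.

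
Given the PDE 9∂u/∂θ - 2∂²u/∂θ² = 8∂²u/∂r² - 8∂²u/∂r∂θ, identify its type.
Rewriting in standard form: -8∂²u/∂r² + 8∂²u/∂r∂θ - 2∂²u/∂θ² + 9∂u/∂θ = 0. The second-order coefficients are A = -8, B = 8, C = -2. Since B² - 4AC = 0 = 0, this is a parabolic PDE.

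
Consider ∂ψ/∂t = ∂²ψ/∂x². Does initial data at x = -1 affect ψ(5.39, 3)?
Yes, for any finite x. The heat equation has infinite propagation speed, so all initial data affects all points at any t > 0.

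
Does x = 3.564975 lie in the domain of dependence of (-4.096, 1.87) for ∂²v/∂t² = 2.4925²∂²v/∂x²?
No. The domain of dependence is [-8.756975, 0.564975], and 3.564975 is outside this interval.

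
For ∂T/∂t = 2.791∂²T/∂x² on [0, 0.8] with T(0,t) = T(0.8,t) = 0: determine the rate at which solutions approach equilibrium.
Eigenvalues: λₙ = 2.791n²π²/0.8².
First three modes:
  n=1: λ₁ = 2.791π²/0.8² ≈ 43.041
  n=2: λ₂ = 11.164π²/0.8² ≈ 172.163 (4× faster decay)
  n=3: λ₃ = 25.119π²/0.8² ≈ 387.367 (9× faster decay)
As t → ∞, higher modes decay exponentially faster. The n=1 mode dominates: T ~ c₁ sin(πx/0.8) e^{-λ₁t}.
Decay rate: λ₁ = 2.791π²/0.8² ≈ 43.041.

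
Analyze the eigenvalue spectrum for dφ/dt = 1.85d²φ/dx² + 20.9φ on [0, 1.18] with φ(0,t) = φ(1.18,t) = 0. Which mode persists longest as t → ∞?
Eigenvalues: λₙ = 1.85n²π²/1.18² - 20.9.
First three modes:
  n=1: λ₁ = 1.85π²/1.18² - 20.9 ≈ -7.787
  n=2: λ₂ = 7.4π²/1.18² - 20.9 ≈ 31.553
  n=3: λ₃ = 16.65π²/1.18² - 20.9 ≈ 97.118
Since 1.85π²/1.18² ≈ 13.113 < 20.9, λ₁ < 0.
The n=1 mode grows fastest (−λₙ is largest for n=1) → dominates.
Asymptotic: φ ~ c₁ sin(πx/1.18) e^{7.787t} (exponential growth at rate −λ₁ ≈ 7.787).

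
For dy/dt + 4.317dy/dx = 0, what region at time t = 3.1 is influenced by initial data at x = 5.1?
At x = 18.4827. The characteristic carries data from (5.1, 0) to (18.4827, 3.1).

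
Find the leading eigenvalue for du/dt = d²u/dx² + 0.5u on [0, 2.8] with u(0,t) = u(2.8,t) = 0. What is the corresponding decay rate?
Eigenvalues: λₙ = n²π²/2.8² - 0.5.
First three modes:
  n=1: λ₁ = π²/2.8² - 0.5 ≈ 0.759
  n=2: λ₂ = 4π²/2.8² - 0.5 ≈ 4.536
  n=3: λ₃ = 9π²/2.8² - 0.5 ≈ 10.83
Since π²/2.8² ≈ 1.259 > 0.5, all λₙ > 0.
The n=1 mode decays slowest → dominates as t → ∞.
Asymptotic: u ~ c₁ sin(πx/2.8) e^{-λ₁t} with decay rate λ₁ ≈ 0.759.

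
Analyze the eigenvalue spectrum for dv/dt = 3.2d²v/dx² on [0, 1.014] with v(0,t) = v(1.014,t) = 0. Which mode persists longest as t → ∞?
Eigenvalues: λₙ = 3.2n²π²/1.014².
First three modes:
  n=1: λ₁ = 3.2π²/1.014² ≈ 30.717
  n=2: λ₂ = 12.8π²/1.014² ≈ 122.867 (4× faster decay)
  n=3: λ₃ = 28.8π²/1.014² ≈ 276.45 (9× faster decay)
As t → ∞, higher modes decay exponentially faster. The n=1 mode dominates: v ~ c₁ sin(πx/1.014) e^{-λ₁t}.
Decay rate: λ₁ = 3.2π²/1.014² ≈ 30.717.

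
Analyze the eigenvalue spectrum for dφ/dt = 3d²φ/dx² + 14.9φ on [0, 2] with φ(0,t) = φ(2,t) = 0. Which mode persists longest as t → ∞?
Eigenvalues: λₙ = 3n²π²/2² - 14.9.
First three modes:
  n=1: λ₁ = 3π²/2² - 14.9 ≈ -7.498
  n=2: λ₂ = 12π²/2² - 14.9 ≈ 14.709
  n=3: λ₃ = 27π²/2² - 14.9 ≈ 51.72
Since 3π²/2² ≈ 7.402 < 14.9, λ₁ < 0.
The n=1 mode grows fastest (−λₙ is largest for n=1) → dominates.
Asymptotic: φ ~ c₁ sin(πx/2) e^{7.498t} (exponential growth at rate −λ₁ ≈ 7.498).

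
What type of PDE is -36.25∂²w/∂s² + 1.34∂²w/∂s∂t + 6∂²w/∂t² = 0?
With A = -36.25, B = 1.34, C = 6, the discriminant is 871.7956. This is a hyperbolic PDE.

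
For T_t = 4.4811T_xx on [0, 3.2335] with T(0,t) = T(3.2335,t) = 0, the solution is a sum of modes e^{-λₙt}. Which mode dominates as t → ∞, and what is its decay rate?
Eigenvalues: λₙ = 4.4811n²π²/3.2335².
First three modes:
  n=1: λ₁ = 4.4811π²/3.2335² ≈ 4.23
  n=2: λ₂ = 17.9244π²/3.2335² ≈ 16.92 (4× faster decay)
  n=3: λ₃ = 40.3299π²/3.2335² ≈ 38.07 (9× faster decay)
As t → ∞, higher modes decay exponentially faster. The n=1 mode dominates: T ~ c₁ sin(πx/3.2335) e^{-λ₁t}.
Decay rate: λ₁ = 4.4811π²/3.2335² ≈ 4.23.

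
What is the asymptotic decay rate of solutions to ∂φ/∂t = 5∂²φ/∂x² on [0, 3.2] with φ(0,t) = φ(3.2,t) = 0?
Eigenvalues: λₙ = 5n²π²/3.2².
First three modes:
  n=1: λ₁ = 5π²/3.2² ≈ 4.819
  n=2: λ₂ = 20π²/3.2² ≈ 19.277 (4× faster decay)
  n=3: λ₃ = 45π²/3.2² ≈ 43.372 (9× faster decay)
As t → ∞, higher modes decay exponentially faster. The n=1 mode dominates: φ ~ c₁ sin(πx/3.2) e^{-λ₁t}.
Decay rate: λ₁ = 5π²/3.2² ≈ 4.819.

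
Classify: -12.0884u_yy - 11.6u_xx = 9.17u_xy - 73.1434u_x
Rewriting in standard form: -11.6u_xx - 9.17u_xy - 12.0884u_yy + 73.1434u_x = 0. Elliptic (discriminant = -476.81286).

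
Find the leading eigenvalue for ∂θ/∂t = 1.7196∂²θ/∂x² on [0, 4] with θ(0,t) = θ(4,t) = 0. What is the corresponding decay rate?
Eigenvalues: λₙ = 1.7196n²π²/4².
First three modes:
  n=1: λ₁ = 1.7196π²/4² ≈ 1.061
  n=2: λ₂ = 6.8784π²/4² ≈ 4.243 (4× faster decay)
  n=3: λ₃ = 15.4764π²/4² ≈ 9.547 (9× faster decay)
As t → ∞, higher modes decay exponentially faster. The n=1 mode dominates: θ ~ c₁ sin(πx/4) e^{-λ₁t}.
Decay rate: λ₁ = 1.7196π²/4² ≈ 1.061.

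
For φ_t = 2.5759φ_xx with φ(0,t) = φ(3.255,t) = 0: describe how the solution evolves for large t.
φ → 0. Heat diffuses out through both boundaries.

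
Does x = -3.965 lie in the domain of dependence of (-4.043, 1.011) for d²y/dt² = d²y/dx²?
Yes. The domain of dependence is [-5.054, -3.032], and -3.965 ∈ [-5.054, -3.032].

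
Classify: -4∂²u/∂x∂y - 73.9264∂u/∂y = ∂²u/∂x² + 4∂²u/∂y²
Rewriting in standard form: -∂²u/∂x² - 4∂²u/∂x∂y - 4∂²u/∂y² - 73.9264∂u/∂y = 0. Parabolic (discriminant = 0).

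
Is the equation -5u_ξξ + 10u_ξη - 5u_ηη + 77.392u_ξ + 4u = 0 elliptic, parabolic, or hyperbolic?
Computing B² - 4AC with A = -5, B = 10, C = -5: discriminant = 0 (zero). Answer: parabolic.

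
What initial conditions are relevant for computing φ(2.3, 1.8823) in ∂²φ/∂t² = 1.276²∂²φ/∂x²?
Domain of dependence: [-0.1018148, 4.7018148]. Signals travel at speed 1.276, so data within |x - 2.3| ≤ 1.276·1.8823 = 2.4018148 can reach the point.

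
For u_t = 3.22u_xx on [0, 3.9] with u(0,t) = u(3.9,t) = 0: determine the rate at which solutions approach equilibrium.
Eigenvalues: λₙ = 3.22n²π²/3.9².
First three modes:
  n=1: λ₁ = 3.22π²/3.9² ≈ 2.089
  n=2: λ₂ = 12.88π²/3.9² ≈ 8.358 (4× faster decay)
  n=3: λ₃ = 28.98π²/3.9² ≈ 18.805 (9× faster decay)
As t → ∞, higher modes decay exponentially faster. The n=1 mode dominates: u ~ c₁ sin(πx/3.9) e^{-λ₁t}.
Decay rate: λ₁ = 3.22π²/3.9² ≈ 2.089.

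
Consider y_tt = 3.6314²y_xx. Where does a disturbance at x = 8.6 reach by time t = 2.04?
Domain of influence: [1.191944, 16.008056]. Data at x = 8.6 spreads outward at speed 3.6314.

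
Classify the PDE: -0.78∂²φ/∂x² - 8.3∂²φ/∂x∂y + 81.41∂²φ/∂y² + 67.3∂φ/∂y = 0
A = -0.78, B = -8.3, C = 81.41. Discriminant B² - 4AC = 322.8892. Since 322.8892 > 0, hyperbolic.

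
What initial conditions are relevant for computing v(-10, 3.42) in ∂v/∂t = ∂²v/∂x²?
The entire real line. The heat equation has infinite propagation speed: any initial disturbance instantly affects all points (though exponentially small far away).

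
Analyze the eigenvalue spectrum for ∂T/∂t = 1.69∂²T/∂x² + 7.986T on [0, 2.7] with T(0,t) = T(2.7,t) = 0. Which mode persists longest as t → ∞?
Eigenvalues: λₙ = 1.69n²π²/2.7² - 7.986.
First three modes:
  n=1: λ₁ = 1.69π²/2.7² - 7.986 ≈ -5.698
  n=2: λ₂ = 6.76π²/2.7² - 7.986 ≈ 1.166
  n=3: λ₃ = 15.21π²/2.7² - 7.986 ≈ 12.606
Since 1.69π²/2.7² ≈ 2.288 < 7.986, λ₁ < 0.
The n=1 mode grows fastest (−λₙ is largest for n=1) → dominates.
Asymptotic: T ~ c₁ sin(πx/2.7) e^{5.698t} (exponential growth at rate −λ₁ ≈ 5.698).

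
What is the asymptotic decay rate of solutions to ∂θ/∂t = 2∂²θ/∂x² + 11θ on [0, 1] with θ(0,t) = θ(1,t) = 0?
Eigenvalues: λₙ = 2n²π²/1² - 11.
First three modes:
  n=1: λ₁ = 2π² - 11 ≈ 8.739
  n=2: λ₂ = 8π² - 11 ≈ 67.957
  n=3: λ₃ = 18π² - 11 ≈ 166.653
Since 2π² ≈ 19.739 > 11, all λₙ > 0.
The n=1 mode decays slowest → dominates as t → ∞.
Asymptotic: θ ~ c₁ sin(πx/1) e^{-λ₁t} with decay rate λ₁ ≈ 8.739.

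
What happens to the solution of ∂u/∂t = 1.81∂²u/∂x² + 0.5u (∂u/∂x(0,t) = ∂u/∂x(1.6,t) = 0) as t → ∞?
u grows unboundedly. With Neumann BCs the constant mode has diffusion eigenvalue 0, so any r > 0 makes it grow like e^(0.5t); solution grows exponentially.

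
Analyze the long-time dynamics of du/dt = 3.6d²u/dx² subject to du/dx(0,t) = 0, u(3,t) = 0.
Long-time behavior: u → 0. Heat escapes through the Dirichlet boundary.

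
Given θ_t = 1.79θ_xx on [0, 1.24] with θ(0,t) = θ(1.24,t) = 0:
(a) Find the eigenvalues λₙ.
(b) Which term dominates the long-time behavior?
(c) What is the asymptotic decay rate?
Eigenvalues: λₙ = 1.79n²π²/1.24².
First three modes:
  n=1: λ₁ = 1.79π²/1.24² ≈ 11.49
  n=2: λ₂ = 7.16π²/1.24² ≈ 45.959 (4× faster decay)
  n=3: λ₃ = 16.11π²/1.24² ≈ 103.407 (9× faster decay)
As t → ∞, higher modes decay exponentially faster. The n=1 mode dominates: θ ~ c₁ sin(πx/1.24) e^{-λ₁t}.
Decay rate: λ₁ = 1.79π²/1.24² ≈ 11.49.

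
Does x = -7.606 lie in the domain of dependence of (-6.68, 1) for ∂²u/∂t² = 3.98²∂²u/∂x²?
Yes. The domain of dependence is [-10.66, -2.7], and -7.606 ∈ [-10.66, -2.7].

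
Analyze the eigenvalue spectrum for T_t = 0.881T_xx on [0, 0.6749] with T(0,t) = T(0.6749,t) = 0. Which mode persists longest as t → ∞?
Eigenvalues: λₙ = 0.881n²π²/0.6749².
First three modes:
  n=1: λ₁ = 0.881π²/0.6749² ≈ 19.09
  n=2: λ₂ = 3.524π²/0.6749² ≈ 76.358 (4× faster decay)
  n=3: λ₃ = 7.929π²/0.6749² ≈ 171.806 (9× faster decay)
As t → ∞, higher modes decay exponentially faster. The n=1 mode dominates: T ~ c₁ sin(πx/0.6749) e^{-λ₁t}.
Decay rate: λ₁ = 0.881π²/0.6749² ≈ 19.09.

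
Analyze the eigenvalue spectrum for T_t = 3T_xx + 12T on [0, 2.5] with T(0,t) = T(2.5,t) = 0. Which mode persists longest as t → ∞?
Eigenvalues: λₙ = 3n²π²/2.5² - 12.
First three modes:
  n=1: λ₁ = 3π²/2.5² - 12 ≈ -7.263
  n=2: λ₂ = 12π²/2.5² - 12 ≈ 6.95
  n=3: λ₃ = 27π²/2.5² - 12 ≈ 30.637
Since 3π²/2.5² ≈ 4.737 < 12, λ₁ < 0.
The n=1 mode grows fastest (−λₙ is largest for n=1) → dominates.
Asymptotic: T ~ c₁ sin(πx/2.5) e^{7.263t} (exponential growth at rate −λ₁ ≈ 7.263).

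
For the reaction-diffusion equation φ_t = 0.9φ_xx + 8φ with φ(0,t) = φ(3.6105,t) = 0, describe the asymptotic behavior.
φ grows unboundedly. Reaction dominates diffusion (r=8 > κπ²/L²≈0.68); solution grows exponentially.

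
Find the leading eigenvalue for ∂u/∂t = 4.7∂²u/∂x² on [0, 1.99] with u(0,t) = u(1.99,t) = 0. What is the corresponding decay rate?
Eigenvalues: λₙ = 4.7n²π²/1.99².
First three modes:
  n=1: λ₁ = 4.7π²/1.99² ≈ 11.714
  n=2: λ₂ = 18.8π²/1.99² ≈ 46.855 (4× faster decay)
  n=3: λ₃ = 42.3π²/1.99² ≈ 105.423 (9× faster decay)
As t → ∞, higher modes decay exponentially faster. The n=1 mode dominates: u ~ c₁ sin(πx/1.99) e^{-λ₁t}.
Decay rate: λ₁ = 4.7π²/1.99² ≈ 11.714.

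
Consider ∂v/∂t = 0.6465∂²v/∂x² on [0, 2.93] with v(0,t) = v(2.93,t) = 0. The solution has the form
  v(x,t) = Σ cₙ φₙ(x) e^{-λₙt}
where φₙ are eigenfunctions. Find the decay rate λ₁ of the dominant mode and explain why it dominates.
Eigenvalues: λₙ = 0.6465n²π²/2.93².
First three modes:
  n=1: λ₁ = 0.6465π²/2.93² ≈ 0.743
  n=2: λ₂ = 2.586π²/2.93² ≈ 2.973 (4× faster decay)
  n=3: λ₃ = 5.8185π²/2.93² ≈ 6.689 (9× faster decay)
As t → ∞, higher modes decay exponentially faster. The n=1 mode dominates: v ~ c₁ sin(πx/2.93) e^{-λ₁t}.
Decay rate: λ₁ = 0.6465π²/2.93² ≈ 0.743.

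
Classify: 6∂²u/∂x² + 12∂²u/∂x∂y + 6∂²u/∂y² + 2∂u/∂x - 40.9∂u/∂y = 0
Parabolic (discriminant = 0).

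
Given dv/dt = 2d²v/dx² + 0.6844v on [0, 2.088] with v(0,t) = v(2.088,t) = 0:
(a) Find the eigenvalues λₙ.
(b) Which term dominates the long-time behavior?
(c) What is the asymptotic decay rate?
Eigenvalues: λₙ = 2n²π²/2.088² - 0.6844.
First three modes:
  n=1: λ₁ = 2π²/2.088² - 0.6844 ≈ 3.843
  n=2: λ₂ = 8π²/2.088² - 0.6844 ≈ 17.426
  n=3: λ₃ = 18π²/2.088² - 0.6844 ≈ 40.064
Since 2π²/2.088² ≈ 4.528 > 0.6844, all λₙ > 0.
The n=1 mode decays slowest → dominates as t → ∞.
Asymptotic: v ~ c₁ sin(πx/2.088) e^{-λ₁t} with decay rate λ₁ ≈ 3.843.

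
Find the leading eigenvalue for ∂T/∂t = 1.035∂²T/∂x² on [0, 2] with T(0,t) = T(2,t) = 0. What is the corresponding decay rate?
Eigenvalues: λₙ = 1.035n²π²/2².
First three modes:
  n=1: λ₁ = 1.035π²/2² ≈ 2.554
  n=2: λ₂ = 4.14π²/2² ≈ 10.215 (4× faster decay)
  n=3: λ₃ = 9.315π²/2² ≈ 22.984 (9× faster decay)
As t → ∞, higher modes decay exponentially faster. The n=1 mode dominates: T ~ c₁ sin(πx/2) e^{-λ₁t}.
Decay rate: λ₁ = 1.035π²/2² ≈ 2.554.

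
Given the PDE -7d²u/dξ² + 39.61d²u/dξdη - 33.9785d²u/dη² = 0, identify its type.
The second-order coefficients are A = -7, B = 39.61, C = -33.9785. Since B² - 4AC = 617.5541 > 0, this is a hyperbolic PDE.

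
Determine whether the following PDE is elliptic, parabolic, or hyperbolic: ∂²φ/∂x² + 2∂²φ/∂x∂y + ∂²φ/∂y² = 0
Coefficients: A = 1, B = 2, C = 1. B² - 4AC = 0, which is zero, so the equation is parabolic.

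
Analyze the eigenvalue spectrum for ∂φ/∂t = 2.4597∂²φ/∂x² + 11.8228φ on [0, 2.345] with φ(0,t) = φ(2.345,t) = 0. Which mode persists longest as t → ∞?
Eigenvalues: λₙ = 2.4597n²π²/2.345² - 11.8228.
First three modes:
  n=1: λ₁ = 2.4597π²/2.345² - 11.8228 ≈ -7.408
  n=2: λ₂ = 9.8388π²/2.345² - 11.8228 ≈ 5.836
  n=3: λ₃ = 22.1373π²/2.345² - 11.8228 ≈ 27.909
Since 2.4597π²/2.345² ≈ 4.415 < 11.8228, λ₁ < 0.
The n=1 mode grows fastest (−λₙ is largest for n=1) → dominates.
Asymptotic: φ ~ c₁ sin(πx/2.345) e^{7.408t} (exponential growth at rate −λ₁ ≈ 7.408).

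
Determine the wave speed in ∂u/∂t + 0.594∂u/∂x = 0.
Speed = 0.594. Information travels along x - 0.594t = const (rightward).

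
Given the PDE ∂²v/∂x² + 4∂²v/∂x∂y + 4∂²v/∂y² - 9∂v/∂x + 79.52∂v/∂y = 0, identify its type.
The second-order coefficients are A = 1, B = 4, C = 4. Since B² - 4AC = 0 = 0, this is a parabolic PDE.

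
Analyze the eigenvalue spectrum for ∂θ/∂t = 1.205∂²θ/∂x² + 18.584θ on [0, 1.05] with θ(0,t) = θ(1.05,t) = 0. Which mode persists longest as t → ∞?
Eigenvalues: λₙ = 1.205n²π²/1.05² - 18.584.
First three modes:
  n=1: λ₁ = 1.205π²/1.05² - 18.584 ≈ -7.797
  n=2: λ₂ = 4.82π²/1.05² - 18.584 ≈ 24.565
  n=3: λ₃ = 10.845π²/1.05² - 18.584 ≈ 78.501
Since 1.205π²/1.05² ≈ 10.787 < 18.584, λ₁ < 0.
The n=1 mode grows fastest (−λₙ is largest for n=1) → dominates.
Asymptotic: θ ~ c₁ sin(πx/1.05) e^{7.797t} (exponential growth at rate −λ₁ ≈ 7.797).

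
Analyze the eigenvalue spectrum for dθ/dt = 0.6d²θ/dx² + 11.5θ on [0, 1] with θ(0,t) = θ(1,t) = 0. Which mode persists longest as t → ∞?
Eigenvalues: λₙ = 0.6n²π²/1² - 11.5.
First three modes:
  n=1: λ₁ = 0.6π² - 11.5 ≈ -5.578
  n=2: λ₂ = 2.4π² - 11.5 ≈ 12.187
  n=3: λ₃ = 5.4π² - 11.5 ≈ 41.796
Since 0.6π² ≈ 5.922 < 11.5, λ₁ < 0.
The n=1 mode grows fastest (−λₙ is largest for n=1) → dominates.
Asymptotic: θ ~ c₁ sin(πx/1) e^{5.578t} (exponential growth at rate −λ₁ ≈ 5.578).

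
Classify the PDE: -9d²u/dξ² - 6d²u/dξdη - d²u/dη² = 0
A = -9, B = -6, C = -1. Discriminant B² - 4AC = 0. Since 0 = 0, parabolic.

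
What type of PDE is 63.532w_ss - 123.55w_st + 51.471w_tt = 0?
With A = 63.532, B = -123.55, C = 51.471, the discriminant is 2184.380212. This is a hyperbolic PDE.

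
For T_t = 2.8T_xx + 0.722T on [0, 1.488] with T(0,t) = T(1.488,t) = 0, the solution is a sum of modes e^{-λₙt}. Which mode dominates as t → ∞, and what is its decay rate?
Eigenvalues: λₙ = 2.8n²π²/1.488² - 0.722.
First three modes:
  n=1: λ₁ = 2.8π²/1.488² - 0.722 ≈ 11.759
  n=2: λ₂ = 11.2π²/1.488² - 0.722 ≈ 49.202
  n=3: λ₃ = 25.2π²/1.488² - 0.722 ≈ 111.608
Since 2.8π²/1.488² ≈ 12.481 > 0.722, all λₙ > 0.
The n=1 mode decays slowest → dominates as t → ∞.
Asymptotic: T ~ c₁ sin(πx/1.488) e^{-λ₁t} with decay rate λ₁ ≈ 11.759.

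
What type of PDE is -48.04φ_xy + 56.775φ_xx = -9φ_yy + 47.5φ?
Rewriting in standard form: 56.775φ_xx - 48.04φ_xy + 9φ_yy - 47.5φ = 0. With A = 56.775, B = -48.04, C = 9, the discriminant is 263.9416. This is a hyperbolic PDE.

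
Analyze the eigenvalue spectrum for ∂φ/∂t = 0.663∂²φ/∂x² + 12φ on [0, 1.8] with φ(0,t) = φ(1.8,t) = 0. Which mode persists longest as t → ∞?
Eigenvalues: λₙ = 0.663n²π²/1.8² - 12.
First three modes:
  n=1: λ₁ = 0.663π²/1.8² - 12 ≈ -9.98
  n=2: λ₂ = 2.652π²/1.8² - 12 ≈ -3.922
  n=3: λ₃ = 5.967π²/1.8² - 12 ≈ 6.177
Since 0.663π²/1.8² ≈ 2.02 < 12, λ₁ < 0.
The n=1 mode grows fastest (−λₙ is largest for n=1) → dominates.
Asymptotic: φ ~ c₁ sin(πx/1.8) e^{9.98t} (exponential growth at rate −λ₁ ≈ 9.98).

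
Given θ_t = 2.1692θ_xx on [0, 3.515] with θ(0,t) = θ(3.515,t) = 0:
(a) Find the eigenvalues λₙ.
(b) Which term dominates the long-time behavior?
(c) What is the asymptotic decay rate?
Eigenvalues: λₙ = 2.1692n²π²/3.515².
First three modes:
  n=1: λ₁ = 2.1692π²/3.515² ≈ 1.733
  n=2: λ₂ = 8.6768π²/3.515² ≈ 6.931 (4× faster decay)
  n=3: λ₃ = 19.5228π²/3.515² ≈ 15.595 (9× faster decay)
As t → ∞, higher modes decay exponentially faster. The n=1 mode dominates: θ ~ c₁ sin(πx/3.515) e^{-λ₁t}.
Decay rate: λ₁ = 2.1692π²/3.515² ≈ 1.733.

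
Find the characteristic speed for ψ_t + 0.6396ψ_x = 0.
Speed = 0.6396. Information travels along x - 0.6396t = const (rightward).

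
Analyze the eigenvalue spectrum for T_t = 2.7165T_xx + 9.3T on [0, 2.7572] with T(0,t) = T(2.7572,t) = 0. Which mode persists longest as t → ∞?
Eigenvalues: λₙ = 2.7165n²π²/2.7572² - 9.3.
First three modes:
  n=1: λ₁ = 2.7165π²/2.7572² - 9.3 ≈ -5.773
  n=2: λ₂ = 10.866π²/2.7572² - 9.3 ≈ 4.807
  n=3: λ₃ = 24.4485π²/2.7572² - 9.3 ≈ 22.441
Since 2.7165π²/2.7572² ≈ 3.527 < 9.3, λ₁ < 0.
The n=1 mode grows fastest (−λₙ is largest for n=1) → dominates.
Asymptotic: T ~ c₁ sin(πx/2.7572) e^{5.773t} (exponential growth at rate −λ₁ ≈ 5.773).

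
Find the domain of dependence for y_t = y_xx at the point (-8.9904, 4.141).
The entire real line. The heat equation has infinite propagation speed: any initial disturbance instantly affects all points (though exponentially small far away).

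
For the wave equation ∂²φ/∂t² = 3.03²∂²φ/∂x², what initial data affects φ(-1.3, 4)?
Domain of dependence: [-13.42, 10.82]. Signals travel at speed 3.03, so data within |x - -1.3| ≤ 3.03·4 = 12.12 can reach the point.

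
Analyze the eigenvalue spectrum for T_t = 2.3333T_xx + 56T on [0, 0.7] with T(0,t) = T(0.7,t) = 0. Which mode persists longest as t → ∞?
Eigenvalues: λₙ = 2.3333n²π²/0.7² - 56.
First three modes:
  n=1: λ₁ = 2.3333π²/0.7² - 56 ≈ -9.003
  n=2: λ₂ = 9.3332π²/0.7² - 56 ≈ 131.99
  n=3: λ₃ = 20.9997π²/0.7² - 56 ≈ 366.977
Since 2.3333π²/0.7² ≈ 46.997 < 56, λ₁ < 0.
The n=1 mode grows fastest (−λₙ is largest for n=1) → dominates.
Asymptotic: T ~ c₁ sin(πx/0.7) e^{9.003t} (exponential growth at rate −λ₁ ≈ 9.003).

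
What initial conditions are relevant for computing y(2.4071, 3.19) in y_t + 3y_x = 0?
A single point: x = -7.1629. The characteristic through (2.4071, 3.19) is x - 3t = const, so x = 2.4071 - 3·3.19 = -7.1629.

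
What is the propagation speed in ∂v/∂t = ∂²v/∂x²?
Infinite. The heat equation is parabolic, not hyperbolic, so disturbances propagate instantly.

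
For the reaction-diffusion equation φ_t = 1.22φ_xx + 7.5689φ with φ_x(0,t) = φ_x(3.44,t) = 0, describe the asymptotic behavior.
φ grows unboundedly. With Neumann BCs the constant mode has diffusion eigenvalue 0, so any r > 0 makes it grow like e^(7.5689t); solution grows exponentially.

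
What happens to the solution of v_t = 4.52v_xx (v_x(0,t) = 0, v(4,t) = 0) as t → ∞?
v → 0. Heat escapes through the Dirichlet boundary.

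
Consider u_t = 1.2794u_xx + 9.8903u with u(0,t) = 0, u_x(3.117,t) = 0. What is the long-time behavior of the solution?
As t → ∞, u grows unboundedly. Reaction dominates diffusion (r=9.8903 > κπ²/(4L²)≈0.32); solution grows exponentially.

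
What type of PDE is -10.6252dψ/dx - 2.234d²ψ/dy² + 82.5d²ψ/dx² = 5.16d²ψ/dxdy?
Rewriting in standard form: 82.5d²ψ/dx² - 5.16d²ψ/dxdy - 2.234d²ψ/dy² - 10.6252dψ/dx = 0. With A = 82.5, B = -5.16, C = -2.234, the discriminant is 763.8456. This is a hyperbolic PDE.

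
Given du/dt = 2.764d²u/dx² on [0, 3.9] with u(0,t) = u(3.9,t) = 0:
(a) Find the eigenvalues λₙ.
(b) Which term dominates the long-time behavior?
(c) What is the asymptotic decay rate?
Eigenvalues: λₙ = 2.764n²π²/3.9².
First three modes:
  n=1: λ₁ = 2.764π²/3.9² ≈ 1.794
  n=2: λ₂ = 11.056π²/3.9² ≈ 7.174 (4× faster decay)
  n=3: λ₃ = 24.876π²/3.9² ≈ 16.142 (9× faster decay)
As t → ∞, higher modes decay exponentially faster. The n=1 mode dominates: u ~ c₁ sin(πx/3.9) e^{-λ₁t}.
Decay rate: λ₁ = 2.764π²/3.9² ≈ 1.794.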